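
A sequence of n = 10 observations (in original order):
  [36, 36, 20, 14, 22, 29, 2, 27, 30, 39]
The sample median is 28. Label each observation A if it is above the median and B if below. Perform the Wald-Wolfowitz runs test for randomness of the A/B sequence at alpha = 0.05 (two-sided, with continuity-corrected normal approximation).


Step 1: Compute median = 28; label A = above, B = below.
Labels in order: AABBBABBAA  (n_A = 5, n_B = 5)
Step 2: Count runs R = 5.
Step 3: Under H0 (random ordering), E[R] = 2*n_A*n_B/(n_A+n_B) + 1 = 2*5*5/10 + 1 = 6.0000.
        Var[R] = 2*n_A*n_B*(2*n_A*n_B - n_A - n_B) / ((n_A+n_B)^2 * (n_A+n_B-1)) = 2000/900 = 2.2222.
        SD[R] = 1.4907.
Step 4: Continuity-corrected z = (R + 0.5 - E[R]) / SD[R] = (5 + 0.5 - 6.0000) / 1.4907 = -0.3354.
Step 5: Two-sided p-value via normal approximation = 2*(1 - Phi(|z|)) = 0.737316.
Step 6: alpha = 0.05. fail to reject H0.

R = 5, z = -0.3354, p = 0.737316, fail to reject H0.


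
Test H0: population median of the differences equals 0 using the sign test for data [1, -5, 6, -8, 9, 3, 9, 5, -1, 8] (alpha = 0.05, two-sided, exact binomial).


Step 1: Discard zero differences. Original n = 10; n_eff = number of nonzero differences = 10.
Nonzero differences (with sign): +1, -5, +6, -8, +9, +3, +9, +5, -1, +8
Step 2: Count signs: positive = 7, negative = 3.
Step 3: Under H0: P(positive) = 0.5, so the number of positives S ~ Bin(10, 0.5).
Step 4: Two-sided exact p-value = sum of Bin(10,0.5) probabilities at or below the observed probability = 0.343750.
Step 5: alpha = 0.05. fail to reject H0.

n_eff = 10, pos = 7, neg = 3, p = 0.343750, fail to reject H0.


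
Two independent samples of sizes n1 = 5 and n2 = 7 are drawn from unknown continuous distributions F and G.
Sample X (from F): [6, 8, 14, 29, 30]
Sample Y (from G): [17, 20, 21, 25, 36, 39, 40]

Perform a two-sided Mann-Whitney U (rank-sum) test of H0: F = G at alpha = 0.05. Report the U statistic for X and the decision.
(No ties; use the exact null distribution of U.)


Step 1: Combine and sort all 12 observations; assign midranks.
sorted (value, group): (6,X), (8,X), (14,X), (17,Y), (20,Y), (21,Y), (25,Y), (29,X), (30,X), (36,Y), (39,Y), (40,Y)
ranks: 6->1, 8->2, 14->3, 17->4, 20->5, 21->6, 25->7, 29->8, 30->9, 36->10, 39->11, 40->12
Step 2: Rank sum for X: R1 = 1 + 2 + 3 + 8 + 9 = 23.
Step 3: U_X = R1 - n1(n1+1)/2 = 23 - 5*6/2 = 23 - 15 = 8.
       U_Y = n1*n2 - U_X = 35 - 8 = 27.
Step 4: No ties, so the exact null distribution of U (based on enumerating the C(12,5) = 792 equally likely rank assignments) gives the two-sided p-value.
Step 5: p-value = 0.148990; compare to alpha = 0.05. fail to reject H0.

U_X = 8, p = 0.148990, fail to reject H0 at alpha = 0.05.


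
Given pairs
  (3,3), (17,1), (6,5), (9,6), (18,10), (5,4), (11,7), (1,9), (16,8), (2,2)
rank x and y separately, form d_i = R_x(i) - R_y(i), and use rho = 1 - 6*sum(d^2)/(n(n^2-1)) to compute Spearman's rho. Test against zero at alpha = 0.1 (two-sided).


Step 1: Rank x and y separately (midranks; no ties here).
rank(x): 3->3, 17->9, 6->5, 9->6, 18->10, 5->4, 11->7, 1->1, 16->8, 2->2
rank(y): 3->3, 1->1, 5->5, 6->6, 10->10, 4->4, 7->7, 9->9, 8->8, 2->2
Step 2: d_i = R_x(i) - R_y(i); compute d_i^2.
  (3-3)^2=0, (9-1)^2=64, (5-5)^2=0, (6-6)^2=0, (10-10)^2=0, (4-4)^2=0, (7-7)^2=0, (1-9)^2=64, (8-8)^2=0, (2-2)^2=0
sum(d^2) = 128.
Step 3: rho = 1 - 6*128 / (10*(10^2 - 1)) = 1 - 768/990 = 0.224242.
Step 4: Under H0, t = rho * sqrt((n-2)/(1-rho^2)) = 0.6508 ~ t(8).
Step 5: Two-sided p-value from the t-distribution with 8 df = 0.533401.
Step 6: alpha = 0.1. fail to reject H0.

rho = 0.2242, p = 0.533401, fail to reject H0 at alpha = 0.1.


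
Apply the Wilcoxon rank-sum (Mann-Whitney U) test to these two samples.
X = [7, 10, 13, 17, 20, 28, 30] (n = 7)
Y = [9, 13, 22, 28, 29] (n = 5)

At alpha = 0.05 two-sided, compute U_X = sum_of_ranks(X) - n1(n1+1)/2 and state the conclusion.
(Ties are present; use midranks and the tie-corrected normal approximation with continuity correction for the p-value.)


Step 1: Combine and sort all 12 observations; assign midranks.
sorted (value, group): (7,X), (9,Y), (10,X), (13,X), (13,Y), (17,X), (20,X), (22,Y), (28,X), (28,Y), (29,Y), (30,X)
ranks: 7->1, 9->2, 10->3, 13->4.5, 13->4.5, 17->6, 20->7, 22->8, 28->9.5, 28->9.5, 29->11, 30->12
Step 2: Rank sum for X: R1 = 1 + 3 + 4.5 + 6 + 7 + 9.5 + 12 = 43.
Step 3: U_X = R1 - n1(n1+1)/2 = 43 - 7*8/2 = 43 - 28 = 15.
       U_Y = n1*n2 - U_X = 35 - 15 = 20.
Step 4: Ties are present, so use the tie-corrected normal approximation (with continuity correction) for the p-value.
Step 5: p-value = 0.744469; compare to alpha = 0.05. fail to reject H0.

U_X = 15, p = 0.744469, fail to reject H0 at alpha = 0.05.


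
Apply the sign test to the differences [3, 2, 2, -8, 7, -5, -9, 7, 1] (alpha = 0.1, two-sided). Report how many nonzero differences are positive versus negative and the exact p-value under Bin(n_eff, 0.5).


Step 1: Discard zero differences. Original n = 9; n_eff = number of nonzero differences = 9.
Nonzero differences (with sign): +3, +2, +2, -8, +7, -5, -9, +7, +1
Step 2: Count signs: positive = 6, negative = 3.
Step 3: Under H0: P(positive) = 0.5, so the number of positives S ~ Bin(9, 0.5).
Step 4: Two-sided exact p-value = sum of Bin(9,0.5) probabilities at or below the observed probability = 0.507812.
Step 5: alpha = 0.1. fail to reject H0.

n_eff = 9, pos = 6, neg = 3, p = 0.507812, fail to reject H0.


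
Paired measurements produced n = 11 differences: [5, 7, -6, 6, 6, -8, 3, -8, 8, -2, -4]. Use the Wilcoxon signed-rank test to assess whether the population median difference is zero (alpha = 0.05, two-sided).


Step 1: Drop any zero differences (none here) and take |d_i|.
|d| = [5, 7, 6, 6, 6, 8, 3, 8, 8, 2, 4]
Step 2: Midrank |d_i| (ties get averaged ranks).
ranks: |5|->4, |7|->8, |6|->6, |6|->6, |6|->6, |8|->10, |3|->2, |8|->10, |8|->10, |2|->1, |4|->3
Step 3: Attach original signs; sum ranks with positive sign and with negative sign.
W+ = 4 + 8 + 6 + 6 + 2 + 10 = 36
W- = 6 + 10 + 10 + 1 + 3 = 30
(Check: W+ + W- = 66 should equal n(n+1)/2 = 66.)
Step 4: Test statistic W = min(W+, W-) = 30.
Step 5: Ties in |d|, so use the tie-corrected normal approximation.
        E[W] = n(n+1)/4 = 11*12/4 = 33.
        Tie groups: |d|=6 (t=3), |d|=8 (t=3); sum(t^3 - t) = 48.
        Var[W] = n(n+1)(2n+1)/24 - sum(t^3-t)/48 = 3036/24 - 48/48 = 125.5.
        z = (W - E[W]) / sqrt(Var[W]) = (30 - 33) / 11.2027 = -0.2678.
        Two-sided p = 2*Phi(z) = 0.788859.
Step 6: alpha = 0.05. fail to reject H0.

W+ = 36, W- = 30, W = min = 30, p = 0.788859, fail to reject H0.


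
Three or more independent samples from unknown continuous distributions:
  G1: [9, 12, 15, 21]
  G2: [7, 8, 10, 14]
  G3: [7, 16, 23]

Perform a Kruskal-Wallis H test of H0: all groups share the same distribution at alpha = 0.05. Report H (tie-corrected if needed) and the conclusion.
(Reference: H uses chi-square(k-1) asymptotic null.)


Step 1: Combine all N = 11 observations and assign midranks.
sorted (value, group, rank): (7,G2,1.5), (7,G3,1.5), (8,G2,3), (9,G1,4), (10,G2,5), (12,G1,6), (14,G2,7), (15,G1,8), (16,G3,9), (21,G1,10), (23,G3,11)
Step 2: Sum ranks within each group.
R_1 = 28 (n_1 = 4)
R_2 = 16.5 (n_2 = 4)
R_3 = 21.5 (n_3 = 3)
Step 3: H = 12/(N(N+1)) * sum(R_i^2/n_i) - 3(N+1)
     = 12/(11*12) * (28^2/4 + 16.5^2/4 + 21.5^2/3) - 3*12
     = 0.090909 * 418.146 - 36
     = 2.013258.
Step 4: Ties present; correction factor C = 1 - 6/(11^3 - 11) = 0.995455. Corrected H = 2.013258 / 0.995455 = 2.022451.
Step 5: Under H0, H ~ chi^2(2); p-value = 0.363773.
Step 6: alpha = 0.05. fail to reject H0.

H = 2.0225, df = 2, p = 0.363773, fail to reject H0.


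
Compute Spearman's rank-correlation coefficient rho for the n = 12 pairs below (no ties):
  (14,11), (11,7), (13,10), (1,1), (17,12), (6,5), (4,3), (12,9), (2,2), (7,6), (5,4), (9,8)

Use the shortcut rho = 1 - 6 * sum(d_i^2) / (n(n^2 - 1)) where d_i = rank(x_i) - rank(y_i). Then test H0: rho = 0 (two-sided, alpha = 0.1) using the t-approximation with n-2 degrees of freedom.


Step 1: Rank x and y separately (midranks; no ties here).
rank(x): 14->11, 11->8, 13->10, 1->1, 17->12, 6->5, 4->3, 12->9, 2->2, 7->6, 5->4, 9->7
rank(y): 11->11, 7->7, 10->10, 1->1, 12->12, 5->5, 3->3, 9->9, 2->2, 6->6, 4->4, 8->8
Step 2: d_i = R_x(i) - R_y(i); compute d_i^2.
  (11-11)^2=0, (8-7)^2=1, (10-10)^2=0, (1-1)^2=0, (12-12)^2=0, (5-5)^2=0, (3-3)^2=0, (9-9)^2=0, (2-2)^2=0, (6-6)^2=0, (4-4)^2=0, (7-8)^2=1
sum(d^2) = 2.
Step 3: rho = 1 - 6*2 / (12*(12^2 - 1)) = 1 - 12/1716 = 0.993007.
Step 4: Under H0, t = rho * sqrt((n-2)/(1-rho^2)) = 26.5990 ~ t(10).
Step 5: Two-sided p-value from the t-distribution with 10 df = 0.000000.
Step 6: alpha = 0.1. reject H0.

rho = 0.9930, p = 0.000000, reject H0 at alpha = 0.1.


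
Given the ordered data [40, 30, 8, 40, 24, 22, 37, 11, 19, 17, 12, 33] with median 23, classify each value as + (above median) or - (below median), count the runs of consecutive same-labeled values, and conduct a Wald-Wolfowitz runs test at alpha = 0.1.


Step 1: Compute median = 23; label A = above, B = below.
Labels in order: AABAABABBBBA  (n_A = 6, n_B = 6)
Step 2: Count runs R = 7.
Step 3: Under H0 (random ordering), E[R] = 2*n_A*n_B/(n_A+n_B) + 1 = 2*6*6/12 + 1 = 7.0000.
        Var[R] = 2*n_A*n_B*(2*n_A*n_B - n_A - n_B) / ((n_A+n_B)^2 * (n_A+n_B-1)) = 4320/1584 = 2.7273.
        SD[R] = 1.6514.
Step 4: R = E[R], so z = 0 with no continuity correction.
Step 5: Two-sided p-value via normal approximation = 2*(1 - Phi(|z|)) = 1.000000.
Step 6: alpha = 0.1. fail to reject H0.

R = 7, z = 0.0000, p = 1.000000, fail to reject H0.


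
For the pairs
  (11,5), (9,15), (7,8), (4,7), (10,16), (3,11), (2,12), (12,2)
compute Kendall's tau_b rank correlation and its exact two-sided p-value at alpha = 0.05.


Step 1: Enumerate the 28 unordered pairs (i,j) with i<j and classify each by sign(x_j-x_i) * sign(y_j-y_i).
  (1,2):dx=-2,dy=+10->D; (1,3):dx=-4,dy=+3->D; (1,4):dx=-7,dy=+2->D; (1,5):dx=-1,dy=+11->D
  (1,6):dx=-8,dy=+6->D; (1,7):dx=-9,dy=+7->D; (1,8):dx=+1,dy=-3->D; (2,3):dx=-2,dy=-7->C
  (2,4):dx=-5,dy=-8->C; (2,5):dx=+1,dy=+1->C; (2,6):dx=-6,dy=-4->C; (2,7):dx=-7,dy=-3->C
  (2,8):dx=+3,dy=-13->D; (3,4):dx=-3,dy=-1->C; (3,5):dx=+3,dy=+8->C; (3,6):dx=-4,dy=+3->D
  (3,7):dx=-5,dy=+4->D; (3,8):dx=+5,dy=-6->D; (4,5):dx=+6,dy=+9->C; (4,6):dx=-1,dy=+4->D
  (4,7):dx=-2,dy=+5->D; (4,8):dx=+8,dy=-5->D; (5,6):dx=-7,dy=-5->C; (5,7):dx=-8,dy=-4->C
  (5,8):dx=+2,dy=-14->D; (6,7):dx=-1,dy=+1->D; (6,8):dx=+9,dy=-9->D; (7,8):dx=+10,dy=-10->D
Step 2: C = 10, D = 18, total pairs = 28.
Step 3: tau = (C - D)/(n(n-1)/2) = (10 - 18)/28 = -0.285714.
Step 4: Exact two-sided p-value (enumerate n! = 40320 permutations of y under H0): p = 0.398760.
Step 5: alpha = 0.05. fail to reject H0.

tau_b = -0.2857 (C=10, D=18), p = 0.398760, fail to reject H0.


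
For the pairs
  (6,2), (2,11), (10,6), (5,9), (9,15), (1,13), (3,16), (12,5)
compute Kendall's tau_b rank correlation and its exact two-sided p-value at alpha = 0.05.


Step 1: Enumerate the 28 unordered pairs (i,j) with i<j and classify each by sign(x_j-x_i) * sign(y_j-y_i).
  (1,2):dx=-4,dy=+9->D; (1,3):dx=+4,dy=+4->C; (1,4):dx=-1,dy=+7->D; (1,5):dx=+3,dy=+13->C
  (1,6):dx=-5,dy=+11->D; (1,7):dx=-3,dy=+14->D; (1,8):dx=+6,dy=+3->C; (2,3):dx=+8,dy=-5->D
  (2,4):dx=+3,dy=-2->D; (2,5):dx=+7,dy=+4->C; (2,6):dx=-1,dy=+2->D; (2,7):dx=+1,dy=+5->C
  (2,8):dx=+10,dy=-6->D; (3,4):dx=-5,dy=+3->D; (3,5):dx=-1,dy=+9->D; (3,6):dx=-9,dy=+7->D
  (3,7):dx=-7,dy=+10->D; (3,8):dx=+2,dy=-1->D; (4,5):dx=+4,dy=+6->C; (4,6):dx=-4,dy=+4->D
  (4,7):dx=-2,dy=+7->D; (4,8):dx=+7,dy=-4->D; (5,6):dx=-8,dy=-2->C; (5,7):dx=-6,dy=+1->D
  (5,8):dx=+3,dy=-10->D; (6,7):dx=+2,dy=+3->C; (6,8):dx=+11,dy=-8->D; (7,8):dx=+9,dy=-11->D
Step 2: C = 8, D = 20, total pairs = 28.
Step 3: tau = (C - D)/(n(n-1)/2) = (8 - 20)/28 = -0.428571.
Step 4: Exact two-sided p-value (enumerate n! = 40320 permutations of y under H0): p = 0.178869.
Step 5: alpha = 0.05. fail to reject H0.

tau_b = -0.4286 (C=8, D=20), p = 0.178869, fail to reject H0.


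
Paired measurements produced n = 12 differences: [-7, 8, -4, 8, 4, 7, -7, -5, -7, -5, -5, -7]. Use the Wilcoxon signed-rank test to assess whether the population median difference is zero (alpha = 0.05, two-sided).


Step 1: Drop any zero differences (none here) and take |d_i|.
|d| = [7, 8, 4, 8, 4, 7, 7, 5, 7, 5, 5, 7]
Step 2: Midrank |d_i| (ties get averaged ranks).
ranks: |7|->8, |8|->11.5, |4|->1.5, |8|->11.5, |4|->1.5, |7|->8, |7|->8, |5|->4, |7|->8, |5|->4, |5|->4, |7|->8
Step 3: Attach original signs; sum ranks with positive sign and with negative sign.
W+ = 11.5 + 11.5 + 1.5 + 8 = 32.5
W- = 8 + 1.5 + 8 + 4 + 8 + 4 + 4 + 8 = 45.5
(Check: W+ + W- = 78 should equal n(n+1)/2 = 78.)
Step 4: Test statistic W = min(W+, W-) = 32.5.
Step 5: Ties in |d|, so use the tie-corrected normal approximation.
        E[W] = n(n+1)/4 = 12*13/4 = 39.
        Tie groups: |d|=4 (t=2), |d|=5 (t=3), |d|=7 (t=5), |d|=8 (t=2); sum(t^3 - t) = 156.
        Var[W] = n(n+1)(2n+1)/24 - sum(t^3-t)/48 = 3900/24 - 156/48 = 159.25.
        z = (W - E[W]) / sqrt(Var[W]) = (32.5 - 39) / 12.6194 = -0.5151.
        Two-sided p = 2*Phi(z) = 0.606498.
Step 6: alpha = 0.05. fail to reject H0.

W+ = 32.5, W- = 45.5, W = min = 32.5, p = 0.606498, fail to reject H0.


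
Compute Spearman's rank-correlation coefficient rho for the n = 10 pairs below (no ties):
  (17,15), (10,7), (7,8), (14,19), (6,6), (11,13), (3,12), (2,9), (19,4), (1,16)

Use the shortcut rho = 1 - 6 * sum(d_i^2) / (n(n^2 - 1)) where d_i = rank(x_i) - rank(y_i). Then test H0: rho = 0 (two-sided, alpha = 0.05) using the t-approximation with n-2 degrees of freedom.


Step 1: Rank x and y separately (midranks; no ties here).
rank(x): 17->9, 10->6, 7->5, 14->8, 6->4, 11->7, 3->3, 2->2, 19->10, 1->1
rank(y): 15->8, 7->3, 8->4, 19->10, 6->2, 13->7, 12->6, 9->5, 4->1, 16->9
Step 2: d_i = R_x(i) - R_y(i); compute d_i^2.
  (9-8)^2=1, (6-3)^2=9, (5-4)^2=1, (8-10)^2=4, (4-2)^2=4, (7-7)^2=0, (3-6)^2=9, (2-5)^2=9, (10-1)^2=81, (1-9)^2=64
sum(d^2) = 182.
Step 3: rho = 1 - 6*182 / (10*(10^2 - 1)) = 1 - 1092/990 = -0.103030.
Step 4: Under H0, t = rho * sqrt((n-2)/(1-rho^2)) = -0.2930 ~ t(8).
Step 5: Two-sided p-value from the t-distribution with 8 df = 0.776998.
Step 6: alpha = 0.05. fail to reject H0.

rho = -0.1030, p = 0.776998, fail to reject H0 at alpha = 0.05.


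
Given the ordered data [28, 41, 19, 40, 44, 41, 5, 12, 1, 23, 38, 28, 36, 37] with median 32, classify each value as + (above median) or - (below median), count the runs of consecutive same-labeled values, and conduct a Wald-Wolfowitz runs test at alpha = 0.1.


Step 1: Compute median = 32; label A = above, B = below.
Labels in order: BABAAABBBBABAA  (n_A = 7, n_B = 7)
Step 2: Count runs R = 8.
Step 3: Under H0 (random ordering), E[R] = 2*n_A*n_B/(n_A+n_B) + 1 = 2*7*7/14 + 1 = 8.0000.
        Var[R] = 2*n_A*n_B*(2*n_A*n_B - n_A - n_B) / ((n_A+n_B)^2 * (n_A+n_B-1)) = 8232/2548 = 3.2308.
        SD[R] = 1.7974.
Step 4: R = E[R], so z = 0 with no continuity correction.
Step 5: Two-sided p-value via normal approximation = 2*(1 - Phi(|z|)) = 1.000000.
Step 6: alpha = 0.1. fail to reject H0.

R = 8, z = 0.0000, p = 1.000000, fail to reject H0.


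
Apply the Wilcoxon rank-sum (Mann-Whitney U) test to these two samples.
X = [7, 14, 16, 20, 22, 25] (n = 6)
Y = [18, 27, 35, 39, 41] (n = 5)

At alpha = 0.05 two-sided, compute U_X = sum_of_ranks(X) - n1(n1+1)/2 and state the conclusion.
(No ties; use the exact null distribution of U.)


Step 1: Combine and sort all 11 observations; assign midranks.
sorted (value, group): (7,X), (14,X), (16,X), (18,Y), (20,X), (22,X), (25,X), (27,Y), (35,Y), (39,Y), (41,Y)
ranks: 7->1, 14->2, 16->3, 18->4, 20->5, 22->6, 25->7, 27->8, 35->9, 39->10, 41->11
Step 2: Rank sum for X: R1 = 1 + 2 + 3 + 5 + 6 + 7 = 24.
Step 3: U_X = R1 - n1(n1+1)/2 = 24 - 6*7/2 = 24 - 21 = 3.
       U_Y = n1*n2 - U_X = 30 - 3 = 27.
Step 4: No ties, so the exact null distribution of U (based on enumerating the C(11,6) = 462 equally likely rank assignments) gives the two-sided p-value.
Step 5: p-value = 0.030303; compare to alpha = 0.05. reject H0.

U_X = 3, p = 0.030303, reject H0 at alpha = 0.05.


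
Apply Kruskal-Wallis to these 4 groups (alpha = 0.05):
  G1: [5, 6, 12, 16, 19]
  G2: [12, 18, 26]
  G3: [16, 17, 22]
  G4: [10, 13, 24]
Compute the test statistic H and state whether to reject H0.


Step 1: Combine all N = 14 observations and assign midranks.
sorted (value, group, rank): (5,G1,1), (6,G1,2), (10,G4,3), (12,G1,4.5), (12,G2,4.5), (13,G4,6), (16,G1,7.5), (16,G3,7.5), (17,G3,9), (18,G2,10), (19,G1,11), (22,G3,12), (24,G4,13), (26,G2,14)
Step 2: Sum ranks within each group.
R_1 = 26 (n_1 = 5)
R_2 = 28.5 (n_2 = 3)
R_3 = 28.5 (n_3 = 3)
R_4 = 22 (n_4 = 3)
Step 3: H = 12/(N(N+1)) * sum(R_i^2/n_i) - 3(N+1)
     = 12/(14*15) * (26^2/5 + 28.5^2/3 + 28.5^2/3 + 22^2/3) - 3*15
     = 0.057143 * 838.033 - 45
     = 2.887619.
Step 4: Ties present; correction factor C = 1 - 12/(14^3 - 14) = 0.995604. Corrected H = 2.887619 / 0.995604 = 2.900368.
Step 5: Under H0, H ~ chi^2(3); p-value = 0.407243.
Step 6: alpha = 0.05. fail to reject H0.

H = 2.9004, df = 3, p = 0.407243, fail to reject H0.


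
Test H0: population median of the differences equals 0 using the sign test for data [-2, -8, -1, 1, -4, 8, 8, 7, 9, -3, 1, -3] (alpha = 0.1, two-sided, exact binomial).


Step 1: Discard zero differences. Original n = 12; n_eff = number of nonzero differences = 12.
Nonzero differences (with sign): -2, -8, -1, +1, -4, +8, +8, +7, +9, -3, +1, -3
Step 2: Count signs: positive = 6, negative = 6.
Step 3: Under H0: P(positive) = 0.5, so the number of positives S ~ Bin(12, 0.5).
Step 4: Two-sided exact p-value = sum of Bin(12,0.5) probabilities at or below the observed probability = 1.000000.
Step 5: alpha = 0.1. fail to reject H0.

n_eff = 12, pos = 6, neg = 6, p = 1.000000, fail to reject H0.


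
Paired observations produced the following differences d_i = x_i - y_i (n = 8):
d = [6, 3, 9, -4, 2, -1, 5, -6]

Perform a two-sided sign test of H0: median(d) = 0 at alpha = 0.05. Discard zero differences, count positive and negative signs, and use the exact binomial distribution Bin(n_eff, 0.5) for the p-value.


Step 1: Discard zero differences. Original n = 8; n_eff = number of nonzero differences = 8.
Nonzero differences (with sign): +6, +3, +9, -4, +2, -1, +5, -6
Step 2: Count signs: positive = 5, negative = 3.
Step 3: Under H0: P(positive) = 0.5, so the number of positives S ~ Bin(8, 0.5).
Step 4: Two-sided exact p-value = sum of Bin(8,0.5) probabilities at or below the observed probability = 0.726562.
Step 5: alpha = 0.05. fail to reject H0.

n_eff = 8, pos = 5, neg = 3, p = 0.726562, fail to reject H0.


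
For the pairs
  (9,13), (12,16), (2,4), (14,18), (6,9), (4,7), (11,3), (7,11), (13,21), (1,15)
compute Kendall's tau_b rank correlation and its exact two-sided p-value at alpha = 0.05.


Step 1: Enumerate the 45 unordered pairs (i,j) with i<j and classify each by sign(x_j-x_i) * sign(y_j-y_i).
  (1,2):dx=+3,dy=+3->C; (1,3):dx=-7,dy=-9->C; (1,4):dx=+5,dy=+5->C; (1,5):dx=-3,dy=-4->C
  (1,6):dx=-5,dy=-6->C; (1,7):dx=+2,dy=-10->D; (1,8):dx=-2,dy=-2->C; (1,9):dx=+4,dy=+8->C
  (1,10):dx=-8,dy=+2->D; (2,3):dx=-10,dy=-12->C; (2,4):dx=+2,dy=+2->C; (2,5):dx=-6,dy=-7->C
  (2,6):dx=-8,dy=-9->C; (2,7):dx=-1,dy=-13->C; (2,8):dx=-5,dy=-5->C; (2,9):dx=+1,dy=+5->C
  (2,10):dx=-11,dy=-1->C; (3,4):dx=+12,dy=+14->C; (3,5):dx=+4,dy=+5->C; (3,6):dx=+2,dy=+3->C
  (3,7):dx=+9,dy=-1->D; (3,8):dx=+5,dy=+7->C; (3,9):dx=+11,dy=+17->C; (3,10):dx=-1,dy=+11->D
  (4,5):dx=-8,dy=-9->C; (4,6):dx=-10,dy=-11->C; (4,7):dx=-3,dy=-15->C; (4,8):dx=-7,dy=-7->C
  (4,9):dx=-1,dy=+3->D; (4,10):dx=-13,dy=-3->C; (5,6):dx=-2,dy=-2->C; (5,7):dx=+5,dy=-6->D
  (5,8):dx=+1,dy=+2->C; (5,9):dx=+7,dy=+12->C; (5,10):dx=-5,dy=+6->D; (6,7):dx=+7,dy=-4->D
  (6,8):dx=+3,dy=+4->C; (6,9):dx=+9,dy=+14->C; (6,10):dx=-3,dy=+8->D; (7,8):dx=-4,dy=+8->D
  (7,9):dx=+2,dy=+18->C; (7,10):dx=-10,dy=+12->D; (8,9):dx=+6,dy=+10->C; (8,10):dx=-6,dy=+4->D
  (9,10):dx=-12,dy=-6->C
Step 2: C = 33, D = 12, total pairs = 45.
Step 3: tau = (C - D)/(n(n-1)/2) = (33 - 12)/45 = 0.466667.
Step 4: Exact two-sided p-value (enumerate n! = 3628800 permutations of y under H0): p = 0.072550.
Step 5: alpha = 0.05. fail to reject H0.

tau_b = 0.4667 (C=33, D=12), p = 0.072550, fail to reject H0.


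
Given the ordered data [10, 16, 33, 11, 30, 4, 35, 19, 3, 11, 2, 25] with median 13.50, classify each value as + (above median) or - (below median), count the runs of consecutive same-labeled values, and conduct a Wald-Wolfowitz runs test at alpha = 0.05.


Step 1: Compute median = 13.50; label A = above, B = below.
Labels in order: BAABABAABBBA  (n_A = 6, n_B = 6)
Step 2: Count runs R = 8.
Step 3: Under H0 (random ordering), E[R] = 2*n_A*n_B/(n_A+n_B) + 1 = 2*6*6/12 + 1 = 7.0000.
        Var[R] = 2*n_A*n_B*(2*n_A*n_B - n_A - n_B) / ((n_A+n_B)^2 * (n_A+n_B-1)) = 4320/1584 = 2.7273.
        SD[R] = 1.6514.
Step 4: Continuity-corrected z = (R - 0.5 - E[R]) / SD[R] = (8 - 0.5 - 7.0000) / 1.6514 = 0.3028.
Step 5: Two-sided p-value via normal approximation = 2*(1 - Phi(|z|)) = 0.762069.
Step 6: alpha = 0.05. fail to reject H0.

R = 8, z = 0.3028, p = 0.762069, fail to reject H0.


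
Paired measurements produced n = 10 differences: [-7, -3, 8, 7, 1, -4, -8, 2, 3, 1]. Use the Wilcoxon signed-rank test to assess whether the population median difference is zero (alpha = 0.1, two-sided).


Step 1: Drop any zero differences (none here) and take |d_i|.
|d| = [7, 3, 8, 7, 1, 4, 8, 2, 3, 1]
Step 2: Midrank |d_i| (ties get averaged ranks).
ranks: |7|->7.5, |3|->4.5, |8|->9.5, |7|->7.5, |1|->1.5, |4|->6, |8|->9.5, |2|->3, |3|->4.5, |1|->1.5
Step 3: Attach original signs; sum ranks with positive sign and with negative sign.
W+ = 9.5 + 7.5 + 1.5 + 3 + 4.5 + 1.5 = 27.5
W- = 7.5 + 4.5 + 6 + 9.5 = 27.5
(Check: W+ + W- = 55 should equal n(n+1)/2 = 55.)
Step 4: Test statistic W = min(W+, W-) = 27.5.
Step 5: Ties in |d|, so use the tie-corrected normal approximation.
        E[W] = n(n+1)/4 = 10*11/4 = 27.5.
        Tie groups: |d|=1 (t=2), |d|=3 (t=2), |d|=7 (t=2), |d|=8 (t=2); sum(t^3 - t) = 24.
        Var[W] = n(n+1)(2n+1)/24 - sum(t^3-t)/48 = 2310/24 - 24/48 = 95.75.
        z = (W - E[W]) / sqrt(Var[W]) = (27.5 - 27.5) / 9.7852 = 0.0000.
        Two-sided p = 2*Phi(z) = 1.000000.
Step 6: alpha = 0.1. fail to reject H0.

W+ = 27.5, W- = 27.5, W = min = 27.5, p = 1.000000, fail to reject H0.


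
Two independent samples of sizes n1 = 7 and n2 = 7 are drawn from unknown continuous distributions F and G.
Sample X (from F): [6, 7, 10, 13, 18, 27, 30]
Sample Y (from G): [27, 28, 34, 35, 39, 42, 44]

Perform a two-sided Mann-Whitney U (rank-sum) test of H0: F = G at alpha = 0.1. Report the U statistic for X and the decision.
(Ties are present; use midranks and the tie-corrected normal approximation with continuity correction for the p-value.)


Step 1: Combine and sort all 14 observations; assign midranks.
sorted (value, group): (6,X), (7,X), (10,X), (13,X), (18,X), (27,X), (27,Y), (28,Y), (30,X), (34,Y), (35,Y), (39,Y), (42,Y), (44,Y)
ranks: 6->1, 7->2, 10->3, 13->4, 18->5, 27->6.5, 27->6.5, 28->8, 30->9, 34->10, 35->11, 39->12, 42->13, 44->14
Step 2: Rank sum for X: R1 = 1 + 2 + 3 + 4 + 5 + 6.5 + 9 = 30.5.
Step 3: U_X = R1 - n1(n1+1)/2 = 30.5 - 7*8/2 = 30.5 - 28 = 2.5.
       U_Y = n1*n2 - U_X = 49 - 2.5 = 46.5.
Step 4: Ties are present, so use the tie-corrected normal approximation (with continuity correction) for the p-value.
Step 5: p-value = 0.005956; compare to alpha = 0.1. reject H0.

U_X = 2.5, p = 0.005956, reject H0 at alpha = 0.1.


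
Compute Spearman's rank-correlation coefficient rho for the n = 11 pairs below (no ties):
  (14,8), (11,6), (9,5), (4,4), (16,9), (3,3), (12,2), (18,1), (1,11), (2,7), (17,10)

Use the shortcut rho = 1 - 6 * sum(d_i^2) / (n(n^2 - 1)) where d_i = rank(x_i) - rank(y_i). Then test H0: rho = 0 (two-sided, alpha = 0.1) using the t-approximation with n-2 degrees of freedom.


Step 1: Rank x and y separately (midranks; no ties here).
rank(x): 14->8, 11->6, 9->5, 4->4, 16->9, 3->3, 12->7, 18->11, 1->1, 2->2, 17->10
rank(y): 8->8, 6->6, 5->5, 4->4, 9->9, 3->3, 2->2, 1->1, 11->11, 7->7, 10->10
Step 2: d_i = R_x(i) - R_y(i); compute d_i^2.
  (8-8)^2=0, (6-6)^2=0, (5-5)^2=0, (4-4)^2=0, (9-9)^2=0, (3-3)^2=0, (7-2)^2=25, (11-1)^2=100, (1-11)^2=100, (2-7)^2=25, (10-10)^2=0
sum(d^2) = 250.
Step 3: rho = 1 - 6*250 / (11*(11^2 - 1)) = 1 - 1500/1320 = -0.136364.
Step 4: Under H0, t = rho * sqrt((n-2)/(1-rho^2)) = -0.4129 ~ t(9).
Step 5: Two-sided p-value from the t-distribution with 9 df = 0.689309.
Step 6: alpha = 0.1. fail to reject H0.

rho = -0.1364, p = 0.689309, fail to reject H0 at alpha = 0.1.


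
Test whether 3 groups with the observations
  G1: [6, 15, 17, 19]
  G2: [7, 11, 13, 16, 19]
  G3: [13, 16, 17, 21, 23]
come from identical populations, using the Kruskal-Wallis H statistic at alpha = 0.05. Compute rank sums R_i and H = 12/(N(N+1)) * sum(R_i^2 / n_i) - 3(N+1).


Step 1: Combine all N = 14 observations and assign midranks.
sorted (value, group, rank): (6,G1,1), (7,G2,2), (11,G2,3), (13,G2,4.5), (13,G3,4.5), (15,G1,6), (16,G2,7.5), (16,G3,7.5), (17,G1,9.5), (17,G3,9.5), (19,G1,11.5), (19,G2,11.5), (21,G3,13), (23,G3,14)
Step 2: Sum ranks within each group.
R_1 = 28 (n_1 = 4)
R_2 = 28.5 (n_2 = 5)
R_3 = 48.5 (n_3 = 5)
Step 3: H = 12/(N(N+1)) * sum(R_i^2/n_i) - 3(N+1)
     = 12/(14*15) * (28^2/4 + 28.5^2/5 + 48.5^2/5) - 3*15
     = 0.057143 * 828.9 - 45
     = 2.365714.
Step 4: Ties present; correction factor C = 1 - 24/(14^3 - 14) = 0.991209. Corrected H = 2.365714 / 0.991209 = 2.386696.
Step 5: Under H0, H ~ chi^2(2); p-value = 0.303204.
Step 6: alpha = 0.05. fail to reject H0.

H = 2.3867, df = 2, p = 0.303204, fail to reject H0.


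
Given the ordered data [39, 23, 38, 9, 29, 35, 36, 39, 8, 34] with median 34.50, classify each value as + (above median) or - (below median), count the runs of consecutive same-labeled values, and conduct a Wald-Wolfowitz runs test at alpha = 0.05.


Step 1: Compute median = 34.50; label A = above, B = below.
Labels in order: ABABBAAABB  (n_A = 5, n_B = 5)
Step 2: Count runs R = 6.
Step 3: Under H0 (random ordering), E[R] = 2*n_A*n_B/(n_A+n_B) + 1 = 2*5*5/10 + 1 = 6.0000.
        Var[R] = 2*n_A*n_B*(2*n_A*n_B - n_A - n_B) / ((n_A+n_B)^2 * (n_A+n_B-1)) = 2000/900 = 2.2222.
        SD[R] = 1.4907.
Step 4: R = E[R], so z = 0 with no continuity correction.
Step 5: Two-sided p-value via normal approximation = 2*(1 - Phi(|z|)) = 1.000000.
Step 6: alpha = 0.05. fail to reject H0.

R = 6, z = 0.0000, p = 1.000000, fail to reject H0.


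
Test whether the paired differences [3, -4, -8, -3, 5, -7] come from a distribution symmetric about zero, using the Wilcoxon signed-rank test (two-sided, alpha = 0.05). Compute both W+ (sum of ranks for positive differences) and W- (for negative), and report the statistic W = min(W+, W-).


Step 1: Drop any zero differences (none here) and take |d_i|.
|d| = [3, 4, 8, 3, 5, 7]
Step 2: Midrank |d_i| (ties get averaged ranks).
ranks: |3|->1.5, |4|->3, |8|->6, |3|->1.5, |5|->4, |7|->5
Step 3: Attach original signs; sum ranks with positive sign and with negative sign.
W+ = 1.5 + 4 = 5.5
W- = 3 + 6 + 1.5 + 5 = 15.5
(Check: W+ + W- = 21 should equal n(n+1)/2 = 21.)
Step 4: Test statistic W = min(W+, W-) = 5.5.
Step 5: Ties in |d|, so use the tie-corrected normal approximation.
        E[W] = n(n+1)/4 = 6*7/4 = 10.5.
        Tie groups: |d|=3 (t=2); sum(t^3 - t) = 6.
        Var[W] = n(n+1)(2n+1)/24 - sum(t^3-t)/48 = 546/24 - 6/48 = 22.625.
        z = (W - E[W]) / sqrt(Var[W]) = (5.5 - 10.5) / 4.7566 = -1.0512.
        Two-sided p = 2*Phi(z) = 0.293177.
Step 6: alpha = 0.05. fail to reject H0.

W+ = 5.5, W- = 15.5, W = min = 5.5, p = 0.293177, fail to reject H0.


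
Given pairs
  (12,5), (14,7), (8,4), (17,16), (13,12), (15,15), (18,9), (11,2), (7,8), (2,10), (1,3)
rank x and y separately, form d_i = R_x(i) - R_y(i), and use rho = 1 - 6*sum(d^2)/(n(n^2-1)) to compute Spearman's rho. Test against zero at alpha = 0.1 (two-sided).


Step 1: Rank x and y separately (midranks; no ties here).
rank(x): 12->6, 14->8, 8->4, 17->10, 13->7, 15->9, 18->11, 11->5, 7->3, 2->2, 1->1
rank(y): 5->4, 7->5, 4->3, 16->11, 12->9, 15->10, 9->7, 2->1, 8->6, 10->8, 3->2
Step 2: d_i = R_x(i) - R_y(i); compute d_i^2.
  (6-4)^2=4, (8-5)^2=9, (4-3)^2=1, (10-11)^2=1, (7-9)^2=4, (9-10)^2=1, (11-7)^2=16, (5-1)^2=16, (3-6)^2=9, (2-8)^2=36, (1-2)^2=1
sum(d^2) = 98.
Step 3: rho = 1 - 6*98 / (11*(11^2 - 1)) = 1 - 588/1320 = 0.554545.
Step 4: Under H0, t = rho * sqrt((n-2)/(1-rho^2)) = 1.9992 ~ t(9).
Step 5: Two-sided p-value from the t-distribution with 9 df = 0.076652.
Step 6: alpha = 0.1. reject H0.

rho = 0.5545, p = 0.076652, reject H0 at alpha = 0.1.


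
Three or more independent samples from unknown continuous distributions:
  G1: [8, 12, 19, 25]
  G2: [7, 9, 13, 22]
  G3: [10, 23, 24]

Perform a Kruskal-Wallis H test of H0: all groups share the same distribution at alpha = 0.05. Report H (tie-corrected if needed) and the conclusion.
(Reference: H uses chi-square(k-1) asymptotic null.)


Step 1: Combine all N = 11 observations and assign midranks.
sorted (value, group, rank): (7,G2,1), (8,G1,2), (9,G2,3), (10,G3,4), (12,G1,5), (13,G2,6), (19,G1,7), (22,G2,8), (23,G3,9), (24,G3,10), (25,G1,11)
Step 2: Sum ranks within each group.
R_1 = 25 (n_1 = 4)
R_2 = 18 (n_2 = 4)
R_3 = 23 (n_3 = 3)
Step 3: H = 12/(N(N+1)) * sum(R_i^2/n_i) - 3(N+1)
     = 12/(11*12) * (25^2/4 + 18^2/4 + 23^2/3) - 3*12
     = 0.090909 * 413.583 - 36
     = 1.598485.
Step 4: No ties, so H is used without correction.
Step 5: Under H0, H ~ chi^2(2); p-value = 0.449669.
Step 6: alpha = 0.05. fail to reject H0.

H = 1.5985, df = 2, p = 0.449669, fail to reject H0.


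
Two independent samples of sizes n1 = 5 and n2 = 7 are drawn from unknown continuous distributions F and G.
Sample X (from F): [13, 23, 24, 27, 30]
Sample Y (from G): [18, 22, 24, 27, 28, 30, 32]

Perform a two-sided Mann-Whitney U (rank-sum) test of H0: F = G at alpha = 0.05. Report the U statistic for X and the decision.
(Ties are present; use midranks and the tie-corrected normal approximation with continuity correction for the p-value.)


Step 1: Combine and sort all 12 observations; assign midranks.
sorted (value, group): (13,X), (18,Y), (22,Y), (23,X), (24,X), (24,Y), (27,X), (27,Y), (28,Y), (30,X), (30,Y), (32,Y)
ranks: 13->1, 18->2, 22->3, 23->4, 24->5.5, 24->5.5, 27->7.5, 27->7.5, 28->9, 30->10.5, 30->10.5, 32->12
Step 2: Rank sum for X: R1 = 1 + 4 + 5.5 + 7.5 + 10.5 = 28.5.
Step 3: U_X = R1 - n1(n1+1)/2 = 28.5 - 5*6/2 = 28.5 - 15 = 13.5.
       U_Y = n1*n2 - U_X = 35 - 13.5 = 21.5.
Step 4: Ties are present, so use the tie-corrected normal approximation (with continuity correction) for the p-value.
Step 5: p-value = 0.567726; compare to alpha = 0.05. fail to reject H0.

U_X = 13.5, p = 0.567726, fail to reject H0 at alpha = 0.05.


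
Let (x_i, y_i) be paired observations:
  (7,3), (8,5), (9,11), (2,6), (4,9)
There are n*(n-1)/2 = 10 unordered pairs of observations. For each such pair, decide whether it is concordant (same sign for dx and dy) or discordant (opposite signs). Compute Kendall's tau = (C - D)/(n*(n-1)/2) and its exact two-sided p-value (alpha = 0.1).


Step 1: Enumerate the 10 unordered pairs (i,j) with i<j and classify each by sign(x_j-x_i) * sign(y_j-y_i).
  (1,2):dx=+1,dy=+2->C; (1,3):dx=+2,dy=+8->C; (1,4):dx=-5,dy=+3->D; (1,5):dx=-3,dy=+6->D
  (2,3):dx=+1,dy=+6->C; (2,4):dx=-6,dy=+1->D; (2,5):dx=-4,dy=+4->D; (3,4):dx=-7,dy=-5->C
  (3,5):dx=-5,dy=-2->C; (4,5):dx=+2,dy=+3->C
Step 2: C = 6, D = 4, total pairs = 10.
Step 3: tau = (C - D)/(n(n-1)/2) = (6 - 4)/10 = 0.200000.
Step 4: Exact two-sided p-value (enumerate n! = 120 permutations of y under H0): p = 0.816667.
Step 5: alpha = 0.1. fail to reject H0.

tau_b = 0.2000 (C=6, D=4), p = 0.816667, fail to reject H0.


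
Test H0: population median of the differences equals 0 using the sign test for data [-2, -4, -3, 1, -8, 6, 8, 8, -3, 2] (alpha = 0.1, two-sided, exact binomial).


Step 1: Discard zero differences. Original n = 10; n_eff = number of nonzero differences = 10.
Nonzero differences (with sign): -2, -4, -3, +1, -8, +6, +8, +8, -3, +2
Step 2: Count signs: positive = 5, negative = 5.
Step 3: Under H0: P(positive) = 0.5, so the number of positives S ~ Bin(10, 0.5).
Step 4: Two-sided exact p-value = sum of Bin(10,0.5) probabilities at or below the observed probability = 1.000000.
Step 5: alpha = 0.1. fail to reject H0.

n_eff = 10, pos = 5, neg = 5, p = 1.000000, fail to reject H0.


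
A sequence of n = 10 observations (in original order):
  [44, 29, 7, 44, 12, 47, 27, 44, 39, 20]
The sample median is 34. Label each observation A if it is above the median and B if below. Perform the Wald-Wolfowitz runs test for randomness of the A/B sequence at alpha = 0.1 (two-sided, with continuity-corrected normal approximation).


Step 1: Compute median = 34; label A = above, B = below.
Labels in order: ABBABABAAB  (n_A = 5, n_B = 5)
Step 2: Count runs R = 8.
Step 3: Under H0 (random ordering), E[R] = 2*n_A*n_B/(n_A+n_B) + 1 = 2*5*5/10 + 1 = 6.0000.
        Var[R] = 2*n_A*n_B*(2*n_A*n_B - n_A - n_B) / ((n_A+n_B)^2 * (n_A+n_B-1)) = 2000/900 = 2.2222.
        SD[R] = 1.4907.
Step 4: Continuity-corrected z = (R - 0.5 - E[R]) / SD[R] = (8 - 0.5 - 6.0000) / 1.4907 = 1.0062.
Step 5: Two-sided p-value via normal approximation = 2*(1 - Phi(|z|)) = 0.314305.
Step 6: alpha = 0.1. fail to reject H0.

R = 8, z = 1.0062, p = 0.314305, fail to reject H0.


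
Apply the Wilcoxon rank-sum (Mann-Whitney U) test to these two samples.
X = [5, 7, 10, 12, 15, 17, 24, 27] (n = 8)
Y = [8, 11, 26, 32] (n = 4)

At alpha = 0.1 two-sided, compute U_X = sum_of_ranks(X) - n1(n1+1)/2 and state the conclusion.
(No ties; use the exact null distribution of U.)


Step 1: Combine and sort all 12 observations; assign midranks.
sorted (value, group): (5,X), (7,X), (8,Y), (10,X), (11,Y), (12,X), (15,X), (17,X), (24,X), (26,Y), (27,X), (32,Y)
ranks: 5->1, 7->2, 8->3, 10->4, 11->5, 12->6, 15->7, 17->8, 24->9, 26->10, 27->11, 32->12
Step 2: Rank sum for X: R1 = 1 + 2 + 4 + 6 + 7 + 8 + 9 + 11 = 48.
Step 3: U_X = R1 - n1(n1+1)/2 = 48 - 8*9/2 = 48 - 36 = 12.
       U_Y = n1*n2 - U_X = 32 - 12 = 20.
Step 4: No ties, so the exact null distribution of U (based on enumerating the C(12,8) = 495 equally likely rank assignments) gives the two-sided p-value.
Step 5: p-value = 0.569697; compare to alpha = 0.1. fail to reject H0.

U_X = 12, p = 0.569697, fail to reject H0 at alpha = 0.1.


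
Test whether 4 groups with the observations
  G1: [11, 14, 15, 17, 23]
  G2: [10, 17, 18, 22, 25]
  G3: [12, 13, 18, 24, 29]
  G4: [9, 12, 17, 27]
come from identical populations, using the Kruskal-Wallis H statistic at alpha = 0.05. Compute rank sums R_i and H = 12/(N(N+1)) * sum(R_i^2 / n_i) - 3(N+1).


Step 1: Combine all N = 19 observations and assign midranks.
sorted (value, group, rank): (9,G4,1), (10,G2,2), (11,G1,3), (12,G3,4.5), (12,G4,4.5), (13,G3,6), (14,G1,7), (15,G1,8), (17,G1,10), (17,G2,10), (17,G4,10), (18,G2,12.5), (18,G3,12.5), (22,G2,14), (23,G1,15), (24,G3,16), (25,G2,17), (27,G4,18), (29,G3,19)
Step 2: Sum ranks within each group.
R_1 = 43 (n_1 = 5)
R_2 = 55.5 (n_2 = 5)
R_3 = 58 (n_3 = 5)
R_4 = 33.5 (n_4 = 4)
Step 3: H = 12/(N(N+1)) * sum(R_i^2/n_i) - 3(N+1)
     = 12/(19*20) * (43^2/5 + 55.5^2/5 + 58^2/5 + 33.5^2/4) - 3*20
     = 0.031579 * 1939.21 - 60
     = 1.238289.
Step 4: Ties present; correction factor C = 1 - 36/(19^3 - 19) = 0.994737. Corrected H = 1.238289 / 0.994737 = 1.244841.
Step 5: Under H0, H ~ chi^2(3); p-value = 0.742271.
Step 6: alpha = 0.05. fail to reject H0.

H = 1.2448, df = 3, p = 0.742271, fail to reject H0.


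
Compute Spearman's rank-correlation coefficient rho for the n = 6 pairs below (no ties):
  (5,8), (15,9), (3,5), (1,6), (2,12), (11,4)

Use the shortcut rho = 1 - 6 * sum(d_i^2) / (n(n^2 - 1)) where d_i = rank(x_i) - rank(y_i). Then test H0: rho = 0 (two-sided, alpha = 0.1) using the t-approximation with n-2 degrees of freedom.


Step 1: Rank x and y separately (midranks; no ties here).
rank(x): 5->4, 15->6, 3->3, 1->1, 2->2, 11->5
rank(y): 8->4, 9->5, 5->2, 6->3, 12->6, 4->1
Step 2: d_i = R_x(i) - R_y(i); compute d_i^2.
  (4-4)^2=0, (6-5)^2=1, (3-2)^2=1, (1-3)^2=4, (2-6)^2=16, (5-1)^2=16
sum(d^2) = 38.
Step 3: rho = 1 - 6*38 / (6*(6^2 - 1)) = 1 - 228/210 = -0.085714.
Step 4: Under H0, t = rho * sqrt((n-2)/(1-rho^2)) = -0.1721 ~ t(4).
Step 5: Two-sided p-value from the t-distribution with 4 df = 0.871743.
Step 6: alpha = 0.1. fail to reject H0.

rho = -0.0857, p = 0.871743, fail to reject H0 at alpha = 0.1.


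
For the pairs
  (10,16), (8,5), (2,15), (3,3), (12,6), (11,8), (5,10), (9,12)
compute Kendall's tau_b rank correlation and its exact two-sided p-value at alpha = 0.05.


Step 1: Enumerate the 28 unordered pairs (i,j) with i<j and classify each by sign(x_j-x_i) * sign(y_j-y_i).
  (1,2):dx=-2,dy=-11->C; (1,3):dx=-8,dy=-1->C; (1,4):dx=-7,dy=-13->C; (1,5):dx=+2,dy=-10->D
  (1,6):dx=+1,dy=-8->D; (1,7):dx=-5,dy=-6->C; (1,8):dx=-1,dy=-4->C; (2,3):dx=-6,dy=+10->D
  (2,4):dx=-5,dy=-2->C; (2,5):dx=+4,dy=+1->C; (2,6):dx=+3,dy=+3->C; (2,7):dx=-3,dy=+5->D
  (2,8):dx=+1,dy=+7->C; (3,4):dx=+1,dy=-12->D; (3,5):dx=+10,dy=-9->D; (3,6):dx=+9,dy=-7->D
  (3,7):dx=+3,dy=-5->D; (3,8):dx=+7,dy=-3->D; (4,5):dx=+9,dy=+3->C; (4,6):dx=+8,dy=+5->C
  (4,7):dx=+2,dy=+7->C; (4,8):dx=+6,dy=+9->C; (5,6):dx=-1,dy=+2->D; (5,7):dx=-7,dy=+4->D
  (5,8):dx=-3,dy=+6->D; (6,7):dx=-6,dy=+2->D; (6,8):dx=-2,dy=+4->D; (7,8):dx=+4,dy=+2->C
Step 2: C = 14, D = 14, total pairs = 28.
Step 3: tau = (C - D)/(n(n-1)/2) = (14 - 14)/28 = 0.000000.
Step 4: Exact two-sided p-value (enumerate n! = 40320 permutations of y under H0): p = 1.000000.
Step 5: alpha = 0.05. fail to reject H0.

tau_b = 0.0000 (C=14, D=14), p = 1.000000, fail to reject H0.


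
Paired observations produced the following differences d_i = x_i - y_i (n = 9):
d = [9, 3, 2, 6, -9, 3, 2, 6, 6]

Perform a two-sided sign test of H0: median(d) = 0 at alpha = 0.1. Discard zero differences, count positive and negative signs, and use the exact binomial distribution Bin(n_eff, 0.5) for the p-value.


Step 1: Discard zero differences. Original n = 9; n_eff = number of nonzero differences = 9.
Nonzero differences (with sign): +9, +3, +2, +6, -9, +3, +2, +6, +6
Step 2: Count signs: positive = 8, negative = 1.
Step 3: Under H0: P(positive) = 0.5, so the number of positives S ~ Bin(9, 0.5).
Step 4: Two-sided exact p-value = sum of Bin(9,0.5) probabilities at or below the observed probability = 0.039062.
Step 5: alpha = 0.1. reject H0.

n_eff = 9, pos = 8, neg = 1, p = 0.039062, reject H0.


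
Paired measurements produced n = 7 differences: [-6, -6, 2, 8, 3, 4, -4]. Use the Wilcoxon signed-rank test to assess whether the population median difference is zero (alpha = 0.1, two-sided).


Step 1: Drop any zero differences (none here) and take |d_i|.
|d| = [6, 6, 2, 8, 3, 4, 4]
Step 2: Midrank |d_i| (ties get averaged ranks).
ranks: |6|->5.5, |6|->5.5, |2|->1, |8|->7, |3|->2, |4|->3.5, |4|->3.5
Step 3: Attach original signs; sum ranks with positive sign and with negative sign.
W+ = 1 + 7 + 2 + 3.5 = 13.5
W- = 5.5 + 5.5 + 3.5 = 14.5
(Check: W+ + W- = 28 should equal n(n+1)/2 = 28.)
Step 4: Test statistic W = min(W+, W-) = 13.5.
Step 5: Ties in |d|, so use the tie-corrected normal approximation.
        E[W] = n(n+1)/4 = 7*8/4 = 14.
        Tie groups: |d|=4 (t=2), |d|=6 (t=2); sum(t^3 - t) = 12.
        Var[W] = n(n+1)(2n+1)/24 - sum(t^3-t)/48 = 840/24 - 12/48 = 34.75.
        z = (W - E[W]) / sqrt(Var[W]) = (13.5 - 14) / 5.8949 = -0.0848.
        Two-sided p = 2*Phi(z) = 0.932405.
Step 6: alpha = 0.1. fail to reject H0.

W+ = 13.5, W- = 14.5, W = min = 13.5, p = 0.932405, fail to reject H0.


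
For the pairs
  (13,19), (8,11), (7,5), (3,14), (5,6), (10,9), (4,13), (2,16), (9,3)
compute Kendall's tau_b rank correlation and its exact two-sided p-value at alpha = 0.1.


Step 1: Enumerate the 36 unordered pairs (i,j) with i<j and classify each by sign(x_j-x_i) * sign(y_j-y_i).
  (1,2):dx=-5,dy=-8->C; (1,3):dx=-6,dy=-14->C; (1,4):dx=-10,dy=-5->C; (1,5):dx=-8,dy=-13->C
  (1,6):dx=-3,dy=-10->C; (1,7):dx=-9,dy=-6->C; (1,8):dx=-11,dy=-3->C; (1,9):dx=-4,dy=-16->C
  (2,3):dx=-1,dy=-6->C; (2,4):dx=-5,dy=+3->D; (2,5):dx=-3,dy=-5->C; (2,6):dx=+2,dy=-2->D
  (2,7):dx=-4,dy=+2->D; (2,8):dx=-6,dy=+5->D; (2,9):dx=+1,dy=-8->D; (3,4):dx=-4,dy=+9->D
  (3,5):dx=-2,dy=+1->D; (3,6):dx=+3,dy=+4->C; (3,7):dx=-3,dy=+8->D; (3,8):dx=-5,dy=+11->D
  (3,9):dx=+2,dy=-2->D; (4,5):dx=+2,dy=-8->D; (4,6):dx=+7,dy=-5->D; (4,7):dx=+1,dy=-1->D
  (4,8):dx=-1,dy=+2->D; (4,9):dx=+6,dy=-11->D; (5,6):dx=+5,dy=+3->C; (5,7):dx=-1,dy=+7->D
  (5,8):dx=-3,dy=+10->D; (5,9):dx=+4,dy=-3->D; (6,7):dx=-6,dy=+4->D; (6,8):dx=-8,dy=+7->D
  (6,9):dx=-1,dy=-6->C; (7,8):dx=-2,dy=+3->D; (7,9):dx=+5,dy=-10->D; (8,9):dx=+7,dy=-13->D
Step 2: C = 13, D = 23, total pairs = 36.
Step 3: tau = (C - D)/(n(n-1)/2) = (13 - 23)/36 = -0.277778.
Step 4: Exact two-sided p-value (enumerate n! = 362880 permutations of y under H0): p = 0.358488.
Step 5: alpha = 0.1. fail to reject H0.

tau_b = -0.2778 (C=13, D=23), p = 0.358488, fail to reject H0.
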